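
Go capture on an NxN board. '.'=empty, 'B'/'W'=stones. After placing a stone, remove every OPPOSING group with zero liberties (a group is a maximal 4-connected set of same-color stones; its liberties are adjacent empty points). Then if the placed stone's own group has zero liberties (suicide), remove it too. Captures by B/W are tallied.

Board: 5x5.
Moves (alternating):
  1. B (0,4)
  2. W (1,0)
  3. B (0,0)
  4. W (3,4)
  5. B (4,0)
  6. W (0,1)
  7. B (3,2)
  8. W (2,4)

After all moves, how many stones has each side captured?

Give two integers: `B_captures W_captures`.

Move 1: B@(0,4) -> caps B=0 W=0
Move 2: W@(1,0) -> caps B=0 W=0
Move 3: B@(0,0) -> caps B=0 W=0
Move 4: W@(3,4) -> caps B=0 W=0
Move 5: B@(4,0) -> caps B=0 W=0
Move 6: W@(0,1) -> caps B=0 W=1
Move 7: B@(3,2) -> caps B=0 W=1
Move 8: W@(2,4) -> caps B=0 W=1

Answer: 0 1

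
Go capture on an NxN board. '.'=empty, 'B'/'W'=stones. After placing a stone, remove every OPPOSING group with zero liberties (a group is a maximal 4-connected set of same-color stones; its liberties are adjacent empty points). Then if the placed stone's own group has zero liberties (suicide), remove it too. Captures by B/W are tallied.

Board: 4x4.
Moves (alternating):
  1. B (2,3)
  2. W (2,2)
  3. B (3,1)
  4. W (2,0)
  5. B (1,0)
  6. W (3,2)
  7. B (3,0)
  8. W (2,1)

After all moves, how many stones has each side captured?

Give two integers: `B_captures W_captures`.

Move 1: B@(2,3) -> caps B=0 W=0
Move 2: W@(2,2) -> caps B=0 W=0
Move 3: B@(3,1) -> caps B=0 W=0
Move 4: W@(2,0) -> caps B=0 W=0
Move 5: B@(1,0) -> caps B=0 W=0
Move 6: W@(3,2) -> caps B=0 W=0
Move 7: B@(3,0) -> caps B=0 W=0
Move 8: W@(2,1) -> caps B=0 W=2

Answer: 0 2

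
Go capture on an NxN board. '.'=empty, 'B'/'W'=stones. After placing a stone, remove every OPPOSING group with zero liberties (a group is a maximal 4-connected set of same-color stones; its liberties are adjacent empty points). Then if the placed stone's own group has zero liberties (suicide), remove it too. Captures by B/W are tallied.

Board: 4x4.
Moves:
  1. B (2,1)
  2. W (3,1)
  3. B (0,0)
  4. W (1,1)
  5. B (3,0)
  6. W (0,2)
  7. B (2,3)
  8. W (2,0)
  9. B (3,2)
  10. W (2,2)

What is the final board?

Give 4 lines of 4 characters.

Move 1: B@(2,1) -> caps B=0 W=0
Move 2: W@(3,1) -> caps B=0 W=0
Move 3: B@(0,0) -> caps B=0 W=0
Move 4: W@(1,1) -> caps B=0 W=0
Move 5: B@(3,0) -> caps B=0 W=0
Move 6: W@(0,2) -> caps B=0 W=0
Move 7: B@(2,3) -> caps B=0 W=0
Move 8: W@(2,0) -> caps B=0 W=1
Move 9: B@(3,2) -> caps B=0 W=1
Move 10: W@(2,2) -> caps B=0 W=2

Answer: B.W.
.W..
W.WB
.WB.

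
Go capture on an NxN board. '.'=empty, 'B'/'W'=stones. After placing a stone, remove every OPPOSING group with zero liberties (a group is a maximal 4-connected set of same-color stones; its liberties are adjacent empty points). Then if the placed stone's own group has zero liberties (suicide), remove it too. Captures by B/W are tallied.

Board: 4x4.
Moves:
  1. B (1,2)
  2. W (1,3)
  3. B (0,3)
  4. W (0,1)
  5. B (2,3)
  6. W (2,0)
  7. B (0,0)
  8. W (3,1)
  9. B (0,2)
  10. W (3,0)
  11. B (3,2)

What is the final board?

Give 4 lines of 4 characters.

Answer: BWBB
..B.
W..B
WWB.

Derivation:
Move 1: B@(1,2) -> caps B=0 W=0
Move 2: W@(1,3) -> caps B=0 W=0
Move 3: B@(0,3) -> caps B=0 W=0
Move 4: W@(0,1) -> caps B=0 W=0
Move 5: B@(2,3) -> caps B=1 W=0
Move 6: W@(2,0) -> caps B=1 W=0
Move 7: B@(0,0) -> caps B=1 W=0
Move 8: W@(3,1) -> caps B=1 W=0
Move 9: B@(0,2) -> caps B=1 W=0
Move 10: W@(3,0) -> caps B=1 W=0
Move 11: B@(3,2) -> caps B=1 W=0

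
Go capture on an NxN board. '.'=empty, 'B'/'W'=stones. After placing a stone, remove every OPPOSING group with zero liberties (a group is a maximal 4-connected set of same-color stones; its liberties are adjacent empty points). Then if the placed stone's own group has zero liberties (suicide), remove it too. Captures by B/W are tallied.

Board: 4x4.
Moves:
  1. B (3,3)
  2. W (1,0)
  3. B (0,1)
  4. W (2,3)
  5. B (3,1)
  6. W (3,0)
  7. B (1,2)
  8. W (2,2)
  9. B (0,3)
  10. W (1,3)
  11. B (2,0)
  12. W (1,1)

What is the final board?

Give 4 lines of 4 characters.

Answer: .B.B
WWBW
B.WW
.B.B

Derivation:
Move 1: B@(3,3) -> caps B=0 W=0
Move 2: W@(1,0) -> caps B=0 W=0
Move 3: B@(0,1) -> caps B=0 W=0
Move 4: W@(2,3) -> caps B=0 W=0
Move 5: B@(3,1) -> caps B=0 W=0
Move 6: W@(3,0) -> caps B=0 W=0
Move 7: B@(1,2) -> caps B=0 W=0
Move 8: W@(2,2) -> caps B=0 W=0
Move 9: B@(0,3) -> caps B=0 W=0
Move 10: W@(1,3) -> caps B=0 W=0
Move 11: B@(2,0) -> caps B=1 W=0
Move 12: W@(1,1) -> caps B=1 W=0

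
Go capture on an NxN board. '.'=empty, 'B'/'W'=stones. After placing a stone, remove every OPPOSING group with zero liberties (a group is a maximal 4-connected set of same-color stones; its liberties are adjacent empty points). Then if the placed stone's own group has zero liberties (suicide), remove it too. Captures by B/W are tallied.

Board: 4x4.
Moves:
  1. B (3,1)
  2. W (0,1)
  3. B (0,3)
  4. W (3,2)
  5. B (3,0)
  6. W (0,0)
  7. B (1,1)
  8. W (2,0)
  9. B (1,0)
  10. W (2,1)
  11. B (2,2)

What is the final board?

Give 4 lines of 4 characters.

Answer: WW.B
BB..
WWB.
..W.

Derivation:
Move 1: B@(3,1) -> caps B=0 W=0
Move 2: W@(0,1) -> caps B=0 W=0
Move 3: B@(0,3) -> caps B=0 W=0
Move 4: W@(3,2) -> caps B=0 W=0
Move 5: B@(3,0) -> caps B=0 W=0
Move 6: W@(0,0) -> caps B=0 W=0
Move 7: B@(1,1) -> caps B=0 W=0
Move 8: W@(2,0) -> caps B=0 W=0
Move 9: B@(1,0) -> caps B=0 W=0
Move 10: W@(2,1) -> caps B=0 W=2
Move 11: B@(2,2) -> caps B=0 W=2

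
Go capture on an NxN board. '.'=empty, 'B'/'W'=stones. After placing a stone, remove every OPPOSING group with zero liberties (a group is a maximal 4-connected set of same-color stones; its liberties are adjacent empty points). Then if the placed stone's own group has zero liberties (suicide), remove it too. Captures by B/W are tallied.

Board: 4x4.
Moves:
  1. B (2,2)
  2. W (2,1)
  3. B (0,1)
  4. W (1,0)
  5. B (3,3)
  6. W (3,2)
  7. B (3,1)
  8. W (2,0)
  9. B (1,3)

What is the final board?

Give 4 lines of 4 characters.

Answer: .B..
W..B
WWB.
.B.B

Derivation:
Move 1: B@(2,2) -> caps B=0 W=0
Move 2: W@(2,1) -> caps B=0 W=0
Move 3: B@(0,1) -> caps B=0 W=0
Move 4: W@(1,0) -> caps B=0 W=0
Move 5: B@(3,3) -> caps B=0 W=0
Move 6: W@(3,2) -> caps B=0 W=0
Move 7: B@(3,1) -> caps B=1 W=0
Move 8: W@(2,0) -> caps B=1 W=0
Move 9: B@(1,3) -> caps B=1 W=0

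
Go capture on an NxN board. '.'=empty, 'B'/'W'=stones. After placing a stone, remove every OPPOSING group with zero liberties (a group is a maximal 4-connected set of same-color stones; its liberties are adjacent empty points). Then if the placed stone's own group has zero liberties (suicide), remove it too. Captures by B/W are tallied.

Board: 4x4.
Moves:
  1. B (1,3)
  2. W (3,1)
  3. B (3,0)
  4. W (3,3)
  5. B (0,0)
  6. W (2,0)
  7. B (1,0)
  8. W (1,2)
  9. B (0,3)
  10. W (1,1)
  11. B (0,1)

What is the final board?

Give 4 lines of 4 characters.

Answer: BB.B
BWWB
W...
.W.W

Derivation:
Move 1: B@(1,3) -> caps B=0 W=0
Move 2: W@(3,1) -> caps B=0 W=0
Move 3: B@(3,0) -> caps B=0 W=0
Move 4: W@(3,3) -> caps B=0 W=0
Move 5: B@(0,0) -> caps B=0 W=0
Move 6: W@(2,0) -> caps B=0 W=1
Move 7: B@(1,0) -> caps B=0 W=1
Move 8: W@(1,2) -> caps B=0 W=1
Move 9: B@(0,3) -> caps B=0 W=1
Move 10: W@(1,1) -> caps B=0 W=1
Move 11: B@(0,1) -> caps B=0 W=1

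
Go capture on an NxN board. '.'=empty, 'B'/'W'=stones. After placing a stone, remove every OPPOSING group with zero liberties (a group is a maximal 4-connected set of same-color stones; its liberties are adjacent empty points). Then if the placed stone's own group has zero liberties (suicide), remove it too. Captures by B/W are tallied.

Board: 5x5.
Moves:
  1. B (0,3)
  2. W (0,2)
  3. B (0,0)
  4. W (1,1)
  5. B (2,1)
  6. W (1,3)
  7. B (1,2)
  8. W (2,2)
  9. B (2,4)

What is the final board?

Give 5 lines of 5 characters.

Move 1: B@(0,3) -> caps B=0 W=0
Move 2: W@(0,2) -> caps B=0 W=0
Move 3: B@(0,0) -> caps B=0 W=0
Move 4: W@(1,1) -> caps B=0 W=0
Move 5: B@(2,1) -> caps B=0 W=0
Move 6: W@(1,3) -> caps B=0 W=0
Move 7: B@(1,2) -> caps B=0 W=0
Move 8: W@(2,2) -> caps B=0 W=1
Move 9: B@(2,4) -> caps B=0 W=1

Answer: B.WB.
.W.W.
.BW.B
.....
.....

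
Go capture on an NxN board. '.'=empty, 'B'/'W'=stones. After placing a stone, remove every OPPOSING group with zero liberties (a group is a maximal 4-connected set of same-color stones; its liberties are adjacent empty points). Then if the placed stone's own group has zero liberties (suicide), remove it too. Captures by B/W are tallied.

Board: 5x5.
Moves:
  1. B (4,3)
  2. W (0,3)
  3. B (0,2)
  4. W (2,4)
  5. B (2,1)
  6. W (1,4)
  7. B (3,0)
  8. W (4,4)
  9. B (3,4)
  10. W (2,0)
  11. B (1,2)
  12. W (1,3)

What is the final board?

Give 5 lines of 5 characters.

Move 1: B@(4,3) -> caps B=0 W=0
Move 2: W@(0,3) -> caps B=0 W=0
Move 3: B@(0,2) -> caps B=0 W=0
Move 4: W@(2,4) -> caps B=0 W=0
Move 5: B@(2,1) -> caps B=0 W=0
Move 6: W@(1,4) -> caps B=0 W=0
Move 7: B@(3,0) -> caps B=0 W=0
Move 8: W@(4,4) -> caps B=0 W=0
Move 9: B@(3,4) -> caps B=1 W=0
Move 10: W@(2,0) -> caps B=1 W=0
Move 11: B@(1,2) -> caps B=1 W=0
Move 12: W@(1,3) -> caps B=1 W=0

Answer: ..BW.
..BWW
WB..W
B...B
...B.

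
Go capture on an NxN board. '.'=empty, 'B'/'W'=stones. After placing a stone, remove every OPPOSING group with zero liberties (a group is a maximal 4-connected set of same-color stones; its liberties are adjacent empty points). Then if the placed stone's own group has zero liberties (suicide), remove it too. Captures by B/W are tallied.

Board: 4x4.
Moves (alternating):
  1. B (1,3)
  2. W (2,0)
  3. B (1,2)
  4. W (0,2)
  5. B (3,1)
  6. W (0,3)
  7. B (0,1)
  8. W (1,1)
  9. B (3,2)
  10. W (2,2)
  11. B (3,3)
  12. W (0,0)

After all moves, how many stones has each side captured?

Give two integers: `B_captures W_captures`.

Answer: 2 0

Derivation:
Move 1: B@(1,3) -> caps B=0 W=0
Move 2: W@(2,0) -> caps B=0 W=0
Move 3: B@(1,2) -> caps B=0 W=0
Move 4: W@(0,2) -> caps B=0 W=0
Move 5: B@(3,1) -> caps B=0 W=0
Move 6: W@(0,3) -> caps B=0 W=0
Move 7: B@(0,1) -> caps B=2 W=0
Move 8: W@(1,1) -> caps B=2 W=0
Move 9: B@(3,2) -> caps B=2 W=0
Move 10: W@(2,2) -> caps B=2 W=0
Move 11: B@(3,3) -> caps B=2 W=0
Move 12: W@(0,0) -> caps B=2 W=0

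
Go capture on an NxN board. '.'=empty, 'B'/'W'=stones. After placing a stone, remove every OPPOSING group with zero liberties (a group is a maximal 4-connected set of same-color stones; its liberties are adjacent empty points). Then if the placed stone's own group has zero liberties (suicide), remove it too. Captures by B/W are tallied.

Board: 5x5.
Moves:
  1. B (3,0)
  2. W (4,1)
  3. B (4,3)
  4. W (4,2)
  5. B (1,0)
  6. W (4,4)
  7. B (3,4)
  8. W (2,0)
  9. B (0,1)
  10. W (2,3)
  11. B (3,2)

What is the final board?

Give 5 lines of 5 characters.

Move 1: B@(3,0) -> caps B=0 W=0
Move 2: W@(4,1) -> caps B=0 W=0
Move 3: B@(4,3) -> caps B=0 W=0
Move 4: W@(4,2) -> caps B=0 W=0
Move 5: B@(1,0) -> caps B=0 W=0
Move 6: W@(4,4) -> caps B=0 W=0
Move 7: B@(3,4) -> caps B=1 W=0
Move 8: W@(2,0) -> caps B=1 W=0
Move 9: B@(0,1) -> caps B=1 W=0
Move 10: W@(2,3) -> caps B=1 W=0
Move 11: B@(3,2) -> caps B=1 W=0

Answer: .B...
B....
W..W.
B.B.B
.WWB.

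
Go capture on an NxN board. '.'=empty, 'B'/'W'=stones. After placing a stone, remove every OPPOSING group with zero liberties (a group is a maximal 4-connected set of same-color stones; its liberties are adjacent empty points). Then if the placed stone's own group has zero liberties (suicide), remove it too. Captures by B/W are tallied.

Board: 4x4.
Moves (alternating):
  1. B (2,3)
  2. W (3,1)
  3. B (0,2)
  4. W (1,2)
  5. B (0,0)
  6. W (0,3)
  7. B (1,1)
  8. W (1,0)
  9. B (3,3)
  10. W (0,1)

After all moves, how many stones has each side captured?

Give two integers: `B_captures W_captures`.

Answer: 0 2

Derivation:
Move 1: B@(2,3) -> caps B=0 W=0
Move 2: W@(3,1) -> caps B=0 W=0
Move 3: B@(0,2) -> caps B=0 W=0
Move 4: W@(1,2) -> caps B=0 W=0
Move 5: B@(0,0) -> caps B=0 W=0
Move 6: W@(0,3) -> caps B=0 W=0
Move 7: B@(1,1) -> caps B=0 W=0
Move 8: W@(1,0) -> caps B=0 W=0
Move 9: B@(3,3) -> caps B=0 W=0
Move 10: W@(0,1) -> caps B=0 W=2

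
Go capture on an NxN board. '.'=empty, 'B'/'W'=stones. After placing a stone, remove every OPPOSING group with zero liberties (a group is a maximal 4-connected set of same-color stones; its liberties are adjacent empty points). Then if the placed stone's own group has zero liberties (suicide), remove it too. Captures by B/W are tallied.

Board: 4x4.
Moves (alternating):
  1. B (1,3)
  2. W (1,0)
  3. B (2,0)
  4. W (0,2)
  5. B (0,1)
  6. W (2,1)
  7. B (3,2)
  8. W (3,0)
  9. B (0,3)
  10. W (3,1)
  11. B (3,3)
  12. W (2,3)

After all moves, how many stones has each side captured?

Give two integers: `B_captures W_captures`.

Answer: 0 1

Derivation:
Move 1: B@(1,3) -> caps B=0 W=0
Move 2: W@(1,0) -> caps B=0 W=0
Move 3: B@(2,0) -> caps B=0 W=0
Move 4: W@(0,2) -> caps B=0 W=0
Move 5: B@(0,1) -> caps B=0 W=0
Move 6: W@(2,1) -> caps B=0 W=0
Move 7: B@(3,2) -> caps B=0 W=0
Move 8: W@(3,0) -> caps B=0 W=1
Move 9: B@(0,3) -> caps B=0 W=1
Move 10: W@(3,1) -> caps B=0 W=1
Move 11: B@(3,3) -> caps B=0 W=1
Move 12: W@(2,3) -> caps B=0 W=1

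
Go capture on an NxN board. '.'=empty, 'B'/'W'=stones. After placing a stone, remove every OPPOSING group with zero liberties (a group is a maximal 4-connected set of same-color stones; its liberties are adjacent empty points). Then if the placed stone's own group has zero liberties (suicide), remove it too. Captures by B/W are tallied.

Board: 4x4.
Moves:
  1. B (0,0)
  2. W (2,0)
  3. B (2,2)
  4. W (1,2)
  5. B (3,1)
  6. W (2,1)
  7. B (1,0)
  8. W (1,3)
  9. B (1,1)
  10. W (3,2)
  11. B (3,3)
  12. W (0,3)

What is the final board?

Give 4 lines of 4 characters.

Move 1: B@(0,0) -> caps B=0 W=0
Move 2: W@(2,0) -> caps B=0 W=0
Move 3: B@(2,2) -> caps B=0 W=0
Move 4: W@(1,2) -> caps B=0 W=0
Move 5: B@(3,1) -> caps B=0 W=0
Move 6: W@(2,1) -> caps B=0 W=0
Move 7: B@(1,0) -> caps B=0 W=0
Move 8: W@(1,3) -> caps B=0 W=0
Move 9: B@(1,1) -> caps B=0 W=0
Move 10: W@(3,2) -> caps B=0 W=0
Move 11: B@(3,3) -> caps B=1 W=0
Move 12: W@(0,3) -> caps B=1 W=0

Answer: B..W
BBWW
WWB.
.B.B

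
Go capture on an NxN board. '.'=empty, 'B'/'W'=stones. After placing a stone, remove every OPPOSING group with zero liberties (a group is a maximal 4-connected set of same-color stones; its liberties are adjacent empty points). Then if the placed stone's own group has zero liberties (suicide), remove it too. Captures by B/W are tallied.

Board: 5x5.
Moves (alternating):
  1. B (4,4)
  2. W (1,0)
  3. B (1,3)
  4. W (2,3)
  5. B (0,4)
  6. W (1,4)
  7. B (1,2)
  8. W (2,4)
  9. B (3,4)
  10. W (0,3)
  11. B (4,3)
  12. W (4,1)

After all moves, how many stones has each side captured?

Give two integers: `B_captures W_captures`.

Answer: 0 1

Derivation:
Move 1: B@(4,4) -> caps B=0 W=0
Move 2: W@(1,0) -> caps B=0 W=0
Move 3: B@(1,3) -> caps B=0 W=0
Move 4: W@(2,3) -> caps B=0 W=0
Move 5: B@(0,4) -> caps B=0 W=0
Move 6: W@(1,4) -> caps B=0 W=0
Move 7: B@(1,2) -> caps B=0 W=0
Move 8: W@(2,4) -> caps B=0 W=0
Move 9: B@(3,4) -> caps B=0 W=0
Move 10: W@(0,3) -> caps B=0 W=1
Move 11: B@(4,3) -> caps B=0 W=1
Move 12: W@(4,1) -> caps B=0 W=1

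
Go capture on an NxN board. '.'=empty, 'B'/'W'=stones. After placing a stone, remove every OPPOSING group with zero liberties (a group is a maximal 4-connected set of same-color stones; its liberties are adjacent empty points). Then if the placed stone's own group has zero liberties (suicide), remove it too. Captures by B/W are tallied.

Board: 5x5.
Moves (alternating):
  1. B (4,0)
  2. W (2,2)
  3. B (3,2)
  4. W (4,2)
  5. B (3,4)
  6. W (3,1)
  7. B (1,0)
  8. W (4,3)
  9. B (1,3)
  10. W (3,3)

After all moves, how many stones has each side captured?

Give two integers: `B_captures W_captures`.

Answer: 0 1

Derivation:
Move 1: B@(4,0) -> caps B=0 W=0
Move 2: W@(2,2) -> caps B=0 W=0
Move 3: B@(3,2) -> caps B=0 W=0
Move 4: W@(4,2) -> caps B=0 W=0
Move 5: B@(3,4) -> caps B=0 W=0
Move 6: W@(3,1) -> caps B=0 W=0
Move 7: B@(1,0) -> caps B=0 W=0
Move 8: W@(4,3) -> caps B=0 W=0
Move 9: B@(1,3) -> caps B=0 W=0
Move 10: W@(3,3) -> caps B=0 W=1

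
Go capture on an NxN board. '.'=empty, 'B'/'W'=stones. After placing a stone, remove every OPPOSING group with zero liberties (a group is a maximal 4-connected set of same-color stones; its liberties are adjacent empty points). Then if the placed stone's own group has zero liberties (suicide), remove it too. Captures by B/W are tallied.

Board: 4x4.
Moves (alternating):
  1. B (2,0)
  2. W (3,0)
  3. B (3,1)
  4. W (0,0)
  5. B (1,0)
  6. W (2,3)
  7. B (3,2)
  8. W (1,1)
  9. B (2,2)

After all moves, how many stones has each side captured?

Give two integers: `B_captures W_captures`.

Answer: 1 0

Derivation:
Move 1: B@(2,0) -> caps B=0 W=0
Move 2: W@(3,0) -> caps B=0 W=0
Move 3: B@(3,1) -> caps B=1 W=0
Move 4: W@(0,0) -> caps B=1 W=0
Move 5: B@(1,0) -> caps B=1 W=0
Move 6: W@(2,3) -> caps B=1 W=0
Move 7: B@(3,2) -> caps B=1 W=0
Move 8: W@(1,1) -> caps B=1 W=0
Move 9: B@(2,2) -> caps B=1 W=0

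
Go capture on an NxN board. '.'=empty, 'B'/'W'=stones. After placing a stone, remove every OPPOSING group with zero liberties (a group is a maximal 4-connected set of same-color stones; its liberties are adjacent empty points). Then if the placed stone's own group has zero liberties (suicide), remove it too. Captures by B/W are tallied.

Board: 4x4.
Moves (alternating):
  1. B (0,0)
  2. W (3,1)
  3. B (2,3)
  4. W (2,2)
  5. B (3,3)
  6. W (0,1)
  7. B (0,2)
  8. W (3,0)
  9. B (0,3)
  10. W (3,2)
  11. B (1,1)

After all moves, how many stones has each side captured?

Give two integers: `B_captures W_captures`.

Move 1: B@(0,0) -> caps B=0 W=0
Move 2: W@(3,1) -> caps B=0 W=0
Move 3: B@(2,3) -> caps B=0 W=0
Move 4: W@(2,2) -> caps B=0 W=0
Move 5: B@(3,3) -> caps B=0 W=0
Move 6: W@(0,1) -> caps B=0 W=0
Move 7: B@(0,2) -> caps B=0 W=0
Move 8: W@(3,0) -> caps B=0 W=0
Move 9: B@(0,3) -> caps B=0 W=0
Move 10: W@(3,2) -> caps B=0 W=0
Move 11: B@(1,1) -> caps B=1 W=0

Answer: 1 0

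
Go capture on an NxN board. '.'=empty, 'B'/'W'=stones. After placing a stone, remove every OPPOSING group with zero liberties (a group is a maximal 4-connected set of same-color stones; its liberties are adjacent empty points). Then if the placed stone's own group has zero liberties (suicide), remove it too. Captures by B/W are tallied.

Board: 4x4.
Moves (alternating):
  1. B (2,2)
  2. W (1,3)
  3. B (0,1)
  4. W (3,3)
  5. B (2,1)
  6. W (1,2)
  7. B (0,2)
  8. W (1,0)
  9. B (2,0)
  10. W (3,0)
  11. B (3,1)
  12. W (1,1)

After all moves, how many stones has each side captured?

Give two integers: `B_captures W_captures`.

Answer: 1 0

Derivation:
Move 1: B@(2,2) -> caps B=0 W=0
Move 2: W@(1,3) -> caps B=0 W=0
Move 3: B@(0,1) -> caps B=0 W=0
Move 4: W@(3,3) -> caps B=0 W=0
Move 5: B@(2,1) -> caps B=0 W=0
Move 6: W@(1,2) -> caps B=0 W=0
Move 7: B@(0,2) -> caps B=0 W=0
Move 8: W@(1,0) -> caps B=0 W=0
Move 9: B@(2,0) -> caps B=0 W=0
Move 10: W@(3,0) -> caps B=0 W=0
Move 11: B@(3,1) -> caps B=1 W=0
Move 12: W@(1,1) -> caps B=1 W=0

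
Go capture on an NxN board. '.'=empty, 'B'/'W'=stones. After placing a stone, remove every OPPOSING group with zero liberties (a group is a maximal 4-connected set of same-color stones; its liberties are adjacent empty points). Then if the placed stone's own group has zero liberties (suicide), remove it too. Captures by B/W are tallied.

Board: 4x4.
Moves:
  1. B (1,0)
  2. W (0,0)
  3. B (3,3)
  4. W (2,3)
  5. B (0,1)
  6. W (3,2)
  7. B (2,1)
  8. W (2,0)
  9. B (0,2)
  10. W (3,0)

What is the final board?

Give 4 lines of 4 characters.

Move 1: B@(1,0) -> caps B=0 W=0
Move 2: W@(0,0) -> caps B=0 W=0
Move 3: B@(3,3) -> caps B=0 W=0
Move 4: W@(2,3) -> caps B=0 W=0
Move 5: B@(0,1) -> caps B=1 W=0
Move 6: W@(3,2) -> caps B=1 W=1
Move 7: B@(2,1) -> caps B=1 W=1
Move 8: W@(2,0) -> caps B=1 W=1
Move 9: B@(0,2) -> caps B=1 W=1
Move 10: W@(3,0) -> caps B=1 W=1

Answer: .BB.
B...
WB.W
W.W.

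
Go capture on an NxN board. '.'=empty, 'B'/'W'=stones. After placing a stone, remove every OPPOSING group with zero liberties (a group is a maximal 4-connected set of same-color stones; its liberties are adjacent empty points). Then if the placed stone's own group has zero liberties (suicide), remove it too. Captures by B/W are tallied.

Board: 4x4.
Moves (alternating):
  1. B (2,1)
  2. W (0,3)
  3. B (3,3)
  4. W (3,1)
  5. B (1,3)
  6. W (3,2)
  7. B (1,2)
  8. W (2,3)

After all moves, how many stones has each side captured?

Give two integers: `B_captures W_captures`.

Answer: 0 1

Derivation:
Move 1: B@(2,1) -> caps B=0 W=0
Move 2: W@(0,3) -> caps B=0 W=0
Move 3: B@(3,3) -> caps B=0 W=0
Move 4: W@(3,1) -> caps B=0 W=0
Move 5: B@(1,3) -> caps B=0 W=0
Move 6: W@(3,2) -> caps B=0 W=0
Move 7: B@(1,2) -> caps B=0 W=0
Move 8: W@(2,3) -> caps B=0 W=1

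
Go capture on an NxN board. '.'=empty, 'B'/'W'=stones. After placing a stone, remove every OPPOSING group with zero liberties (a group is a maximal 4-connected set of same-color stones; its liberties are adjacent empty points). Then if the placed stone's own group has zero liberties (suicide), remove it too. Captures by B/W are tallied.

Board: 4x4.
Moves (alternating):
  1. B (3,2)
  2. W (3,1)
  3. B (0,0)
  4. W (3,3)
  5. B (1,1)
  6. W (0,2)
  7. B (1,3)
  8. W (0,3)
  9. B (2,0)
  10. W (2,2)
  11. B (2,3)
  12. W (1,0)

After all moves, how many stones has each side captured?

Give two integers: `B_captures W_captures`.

Move 1: B@(3,2) -> caps B=0 W=0
Move 2: W@(3,1) -> caps B=0 W=0
Move 3: B@(0,0) -> caps B=0 W=0
Move 4: W@(3,3) -> caps B=0 W=0
Move 5: B@(1,1) -> caps B=0 W=0
Move 6: W@(0,2) -> caps B=0 W=0
Move 7: B@(1,3) -> caps B=0 W=0
Move 8: W@(0,3) -> caps B=0 W=0
Move 9: B@(2,0) -> caps B=0 W=0
Move 10: W@(2,2) -> caps B=0 W=1
Move 11: B@(2,3) -> caps B=0 W=1
Move 12: W@(1,0) -> caps B=0 W=1

Answer: 0 1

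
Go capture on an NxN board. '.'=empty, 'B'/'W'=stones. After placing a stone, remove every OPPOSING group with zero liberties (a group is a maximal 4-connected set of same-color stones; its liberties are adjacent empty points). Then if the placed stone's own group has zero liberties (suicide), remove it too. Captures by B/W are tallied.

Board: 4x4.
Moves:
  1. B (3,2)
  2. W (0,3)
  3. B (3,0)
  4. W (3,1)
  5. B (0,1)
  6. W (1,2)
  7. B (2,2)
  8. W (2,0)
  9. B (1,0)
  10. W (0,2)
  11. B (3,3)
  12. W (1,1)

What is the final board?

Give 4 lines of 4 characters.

Move 1: B@(3,2) -> caps B=0 W=0
Move 2: W@(0,3) -> caps B=0 W=0
Move 3: B@(3,0) -> caps B=0 W=0
Move 4: W@(3,1) -> caps B=0 W=0
Move 5: B@(0,1) -> caps B=0 W=0
Move 6: W@(1,2) -> caps B=0 W=0
Move 7: B@(2,2) -> caps B=0 W=0
Move 8: W@(2,0) -> caps B=0 W=1
Move 9: B@(1,0) -> caps B=0 W=1
Move 10: W@(0,2) -> caps B=0 W=1
Move 11: B@(3,3) -> caps B=0 W=1
Move 12: W@(1,1) -> caps B=0 W=1

Answer: .BWW
BWW.
W.B.
.WBB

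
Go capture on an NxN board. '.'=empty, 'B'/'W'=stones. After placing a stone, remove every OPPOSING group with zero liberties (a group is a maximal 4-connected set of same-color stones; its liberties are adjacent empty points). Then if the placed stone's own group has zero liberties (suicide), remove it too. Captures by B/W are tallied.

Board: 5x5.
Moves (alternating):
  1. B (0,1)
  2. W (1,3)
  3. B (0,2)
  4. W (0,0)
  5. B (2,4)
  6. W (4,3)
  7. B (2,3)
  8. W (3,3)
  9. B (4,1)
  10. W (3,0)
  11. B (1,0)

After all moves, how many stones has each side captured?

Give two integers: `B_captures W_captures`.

Answer: 1 0

Derivation:
Move 1: B@(0,1) -> caps B=0 W=0
Move 2: W@(1,3) -> caps B=0 W=0
Move 3: B@(0,2) -> caps B=0 W=0
Move 4: W@(0,0) -> caps B=0 W=0
Move 5: B@(2,4) -> caps B=0 W=0
Move 6: W@(4,3) -> caps B=0 W=0
Move 7: B@(2,3) -> caps B=0 W=0
Move 8: W@(3,3) -> caps B=0 W=0
Move 9: B@(4,1) -> caps B=0 W=0
Move 10: W@(3,0) -> caps B=0 W=0
Move 11: B@(1,0) -> caps B=1 W=0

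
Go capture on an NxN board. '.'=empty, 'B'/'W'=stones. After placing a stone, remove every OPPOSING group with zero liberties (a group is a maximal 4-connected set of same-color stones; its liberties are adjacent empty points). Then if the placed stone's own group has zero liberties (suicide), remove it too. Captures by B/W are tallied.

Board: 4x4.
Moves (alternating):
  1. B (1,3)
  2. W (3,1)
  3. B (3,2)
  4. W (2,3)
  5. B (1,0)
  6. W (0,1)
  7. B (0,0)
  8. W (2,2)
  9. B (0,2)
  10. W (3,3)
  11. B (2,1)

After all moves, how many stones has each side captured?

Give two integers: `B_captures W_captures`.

Answer: 0 1

Derivation:
Move 1: B@(1,3) -> caps B=0 W=0
Move 2: W@(3,1) -> caps B=0 W=0
Move 3: B@(3,2) -> caps B=0 W=0
Move 4: W@(2,3) -> caps B=0 W=0
Move 5: B@(1,0) -> caps B=0 W=0
Move 6: W@(0,1) -> caps B=0 W=0
Move 7: B@(0,0) -> caps B=0 W=0
Move 8: W@(2,2) -> caps B=0 W=0
Move 9: B@(0,2) -> caps B=0 W=0
Move 10: W@(3,3) -> caps B=0 W=1
Move 11: B@(2,1) -> caps B=0 W=1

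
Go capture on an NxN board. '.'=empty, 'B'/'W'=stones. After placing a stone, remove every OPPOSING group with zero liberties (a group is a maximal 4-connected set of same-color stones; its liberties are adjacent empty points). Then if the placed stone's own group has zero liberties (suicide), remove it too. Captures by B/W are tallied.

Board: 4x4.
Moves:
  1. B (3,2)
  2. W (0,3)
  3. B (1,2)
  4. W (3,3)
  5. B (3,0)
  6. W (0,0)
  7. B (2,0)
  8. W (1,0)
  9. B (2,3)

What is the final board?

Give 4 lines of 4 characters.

Answer: W..W
W.B.
B..B
B.B.

Derivation:
Move 1: B@(3,2) -> caps B=0 W=0
Move 2: W@(0,3) -> caps B=0 W=0
Move 3: B@(1,2) -> caps B=0 W=0
Move 4: W@(3,3) -> caps B=0 W=0
Move 5: B@(3,0) -> caps B=0 W=0
Move 6: W@(0,0) -> caps B=0 W=0
Move 7: B@(2,0) -> caps B=0 W=0
Move 8: W@(1,0) -> caps B=0 W=0
Move 9: B@(2,3) -> caps B=1 W=0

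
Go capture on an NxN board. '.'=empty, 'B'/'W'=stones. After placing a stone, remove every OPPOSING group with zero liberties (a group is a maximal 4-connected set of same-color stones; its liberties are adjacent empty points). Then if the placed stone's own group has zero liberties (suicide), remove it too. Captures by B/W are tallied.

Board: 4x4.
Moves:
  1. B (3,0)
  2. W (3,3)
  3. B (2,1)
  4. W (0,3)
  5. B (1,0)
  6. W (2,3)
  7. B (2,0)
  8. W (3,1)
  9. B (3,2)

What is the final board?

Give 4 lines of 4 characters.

Move 1: B@(3,0) -> caps B=0 W=0
Move 2: W@(3,3) -> caps B=0 W=0
Move 3: B@(2,1) -> caps B=0 W=0
Move 4: W@(0,3) -> caps B=0 W=0
Move 5: B@(1,0) -> caps B=0 W=0
Move 6: W@(2,3) -> caps B=0 W=0
Move 7: B@(2,0) -> caps B=0 W=0
Move 8: W@(3,1) -> caps B=0 W=0
Move 9: B@(3,2) -> caps B=1 W=0

Answer: ...W
B...
BB.W
B.BW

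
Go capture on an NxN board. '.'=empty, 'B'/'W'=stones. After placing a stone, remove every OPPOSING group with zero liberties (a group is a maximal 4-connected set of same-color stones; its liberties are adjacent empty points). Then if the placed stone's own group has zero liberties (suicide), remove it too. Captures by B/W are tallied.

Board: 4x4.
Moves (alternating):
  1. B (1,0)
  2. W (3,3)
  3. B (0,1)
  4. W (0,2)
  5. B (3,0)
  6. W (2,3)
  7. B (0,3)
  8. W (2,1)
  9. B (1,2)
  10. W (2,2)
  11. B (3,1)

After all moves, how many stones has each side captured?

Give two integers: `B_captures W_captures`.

Answer: 1 0

Derivation:
Move 1: B@(1,0) -> caps B=0 W=0
Move 2: W@(3,3) -> caps B=0 W=0
Move 3: B@(0,1) -> caps B=0 W=0
Move 4: W@(0,2) -> caps B=0 W=0
Move 5: B@(3,0) -> caps B=0 W=0
Move 6: W@(2,3) -> caps B=0 W=0
Move 7: B@(0,3) -> caps B=0 W=0
Move 8: W@(2,1) -> caps B=0 W=0
Move 9: B@(1,2) -> caps B=1 W=0
Move 10: W@(2,2) -> caps B=1 W=0
Move 11: B@(3,1) -> caps B=1 W=0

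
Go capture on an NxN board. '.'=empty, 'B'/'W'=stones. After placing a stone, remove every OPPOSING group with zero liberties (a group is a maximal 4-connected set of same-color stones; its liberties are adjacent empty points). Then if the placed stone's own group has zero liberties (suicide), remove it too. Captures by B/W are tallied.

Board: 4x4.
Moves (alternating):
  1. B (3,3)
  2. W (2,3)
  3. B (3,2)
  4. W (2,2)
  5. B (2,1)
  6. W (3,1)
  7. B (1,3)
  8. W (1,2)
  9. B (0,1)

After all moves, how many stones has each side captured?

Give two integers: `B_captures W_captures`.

Answer: 0 2

Derivation:
Move 1: B@(3,3) -> caps B=0 W=0
Move 2: W@(2,3) -> caps B=0 W=0
Move 3: B@(3,2) -> caps B=0 W=0
Move 4: W@(2,2) -> caps B=0 W=0
Move 5: B@(2,1) -> caps B=0 W=0
Move 6: W@(3,1) -> caps B=0 W=2
Move 7: B@(1,3) -> caps B=0 W=2
Move 8: W@(1,2) -> caps B=0 W=2
Move 9: B@(0,1) -> caps B=0 W=2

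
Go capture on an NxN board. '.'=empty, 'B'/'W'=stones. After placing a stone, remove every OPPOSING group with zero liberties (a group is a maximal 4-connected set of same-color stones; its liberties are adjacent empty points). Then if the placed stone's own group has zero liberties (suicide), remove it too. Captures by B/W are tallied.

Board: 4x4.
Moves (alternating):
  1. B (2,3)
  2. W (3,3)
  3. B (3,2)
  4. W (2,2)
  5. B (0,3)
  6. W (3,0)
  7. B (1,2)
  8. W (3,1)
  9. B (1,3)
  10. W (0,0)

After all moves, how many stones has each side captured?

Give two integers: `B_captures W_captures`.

Move 1: B@(2,3) -> caps B=0 W=0
Move 2: W@(3,3) -> caps B=0 W=0
Move 3: B@(3,2) -> caps B=1 W=0
Move 4: W@(2,2) -> caps B=1 W=0
Move 5: B@(0,3) -> caps B=1 W=0
Move 6: W@(3,0) -> caps B=1 W=0
Move 7: B@(1,2) -> caps B=1 W=0
Move 8: W@(3,1) -> caps B=1 W=0
Move 9: B@(1,3) -> caps B=1 W=0
Move 10: W@(0,0) -> caps B=1 W=0

Answer: 1 0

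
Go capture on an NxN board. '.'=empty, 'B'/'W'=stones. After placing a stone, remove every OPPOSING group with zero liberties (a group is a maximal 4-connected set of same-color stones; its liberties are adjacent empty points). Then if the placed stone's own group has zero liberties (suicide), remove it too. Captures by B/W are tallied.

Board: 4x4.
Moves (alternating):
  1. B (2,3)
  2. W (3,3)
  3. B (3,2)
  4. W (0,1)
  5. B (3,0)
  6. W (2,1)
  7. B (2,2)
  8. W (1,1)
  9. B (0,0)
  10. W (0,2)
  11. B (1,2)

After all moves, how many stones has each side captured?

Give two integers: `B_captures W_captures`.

Move 1: B@(2,3) -> caps B=0 W=0
Move 2: W@(3,3) -> caps B=0 W=0
Move 3: B@(3,2) -> caps B=1 W=0
Move 4: W@(0,1) -> caps B=1 W=0
Move 5: B@(3,0) -> caps B=1 W=0
Move 6: W@(2,1) -> caps B=1 W=0
Move 7: B@(2,2) -> caps B=1 W=0
Move 8: W@(1,1) -> caps B=1 W=0
Move 9: B@(0,0) -> caps B=1 W=0
Move 10: W@(0,2) -> caps B=1 W=0
Move 11: B@(1,2) -> caps B=1 W=0

Answer: 1 0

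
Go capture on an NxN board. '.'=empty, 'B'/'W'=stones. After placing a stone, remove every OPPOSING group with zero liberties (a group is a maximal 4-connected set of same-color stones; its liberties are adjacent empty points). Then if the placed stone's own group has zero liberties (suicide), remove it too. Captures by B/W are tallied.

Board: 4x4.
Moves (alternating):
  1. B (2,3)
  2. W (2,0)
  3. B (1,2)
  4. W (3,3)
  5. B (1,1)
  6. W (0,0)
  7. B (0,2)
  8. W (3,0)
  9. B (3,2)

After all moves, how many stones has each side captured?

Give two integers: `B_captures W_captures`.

Move 1: B@(2,3) -> caps B=0 W=0
Move 2: W@(2,0) -> caps B=0 W=0
Move 3: B@(1,2) -> caps B=0 W=0
Move 4: W@(3,3) -> caps B=0 W=0
Move 5: B@(1,1) -> caps B=0 W=0
Move 6: W@(0,0) -> caps B=0 W=0
Move 7: B@(0,2) -> caps B=0 W=0
Move 8: W@(3,0) -> caps B=0 W=0
Move 9: B@(3,2) -> caps B=1 W=0

Answer: 1 0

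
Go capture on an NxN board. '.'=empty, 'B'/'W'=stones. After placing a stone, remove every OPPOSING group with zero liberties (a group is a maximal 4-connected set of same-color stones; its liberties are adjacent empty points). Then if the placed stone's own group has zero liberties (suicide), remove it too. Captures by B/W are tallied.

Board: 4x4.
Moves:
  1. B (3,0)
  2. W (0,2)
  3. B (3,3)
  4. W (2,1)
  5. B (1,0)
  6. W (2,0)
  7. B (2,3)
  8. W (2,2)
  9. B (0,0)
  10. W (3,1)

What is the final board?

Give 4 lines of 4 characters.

Answer: B.W.
B...
WWWB
.W.B

Derivation:
Move 1: B@(3,0) -> caps B=0 W=0
Move 2: W@(0,2) -> caps B=0 W=0
Move 3: B@(3,3) -> caps B=0 W=0
Move 4: W@(2,1) -> caps B=0 W=0
Move 5: B@(1,0) -> caps B=0 W=0
Move 6: W@(2,0) -> caps B=0 W=0
Move 7: B@(2,3) -> caps B=0 W=0
Move 8: W@(2,2) -> caps B=0 W=0
Move 9: B@(0,0) -> caps B=0 W=0
Move 10: W@(3,1) -> caps B=0 W=1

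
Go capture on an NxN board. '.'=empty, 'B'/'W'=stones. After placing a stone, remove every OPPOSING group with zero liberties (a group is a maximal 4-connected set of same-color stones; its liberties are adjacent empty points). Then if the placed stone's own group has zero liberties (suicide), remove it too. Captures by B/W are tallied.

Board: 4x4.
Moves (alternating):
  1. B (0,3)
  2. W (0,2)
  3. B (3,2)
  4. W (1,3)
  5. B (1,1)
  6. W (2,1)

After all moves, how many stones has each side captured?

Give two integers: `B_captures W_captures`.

Move 1: B@(0,3) -> caps B=0 W=0
Move 2: W@(0,2) -> caps B=0 W=0
Move 3: B@(3,2) -> caps B=0 W=0
Move 4: W@(1,3) -> caps B=0 W=1
Move 5: B@(1,1) -> caps B=0 W=1
Move 6: W@(2,1) -> caps B=0 W=1

Answer: 0 1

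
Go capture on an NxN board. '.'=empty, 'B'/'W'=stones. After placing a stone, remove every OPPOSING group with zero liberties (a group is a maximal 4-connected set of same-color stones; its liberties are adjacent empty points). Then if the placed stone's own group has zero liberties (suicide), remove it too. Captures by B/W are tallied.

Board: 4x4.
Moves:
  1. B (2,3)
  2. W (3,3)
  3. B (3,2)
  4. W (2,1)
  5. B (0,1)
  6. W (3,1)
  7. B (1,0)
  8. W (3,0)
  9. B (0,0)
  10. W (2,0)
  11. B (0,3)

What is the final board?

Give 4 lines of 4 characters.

Move 1: B@(2,3) -> caps B=0 W=0
Move 2: W@(3,3) -> caps B=0 W=0
Move 3: B@(3,2) -> caps B=1 W=0
Move 4: W@(2,1) -> caps B=1 W=0
Move 5: B@(0,1) -> caps B=1 W=0
Move 6: W@(3,1) -> caps B=1 W=0
Move 7: B@(1,0) -> caps B=1 W=0
Move 8: W@(3,0) -> caps B=1 W=0
Move 9: B@(0,0) -> caps B=1 W=0
Move 10: W@(2,0) -> caps B=1 W=0
Move 11: B@(0,3) -> caps B=1 W=0

Answer: BB.B
B...
WW.B
WWB.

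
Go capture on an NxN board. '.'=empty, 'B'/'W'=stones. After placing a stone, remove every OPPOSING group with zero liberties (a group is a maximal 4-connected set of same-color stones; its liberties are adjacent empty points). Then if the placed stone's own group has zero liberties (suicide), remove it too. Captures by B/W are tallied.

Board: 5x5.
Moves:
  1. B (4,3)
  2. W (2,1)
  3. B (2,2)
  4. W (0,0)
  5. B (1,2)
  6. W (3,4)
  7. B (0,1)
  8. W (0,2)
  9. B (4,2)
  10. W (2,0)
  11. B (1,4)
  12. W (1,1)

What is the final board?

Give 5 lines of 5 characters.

Answer: W.W..
.WB.B
WWB..
....W
..BB.

Derivation:
Move 1: B@(4,3) -> caps B=0 W=0
Move 2: W@(2,1) -> caps B=0 W=0
Move 3: B@(2,2) -> caps B=0 W=0
Move 4: W@(0,0) -> caps B=0 W=0
Move 5: B@(1,2) -> caps B=0 W=0
Move 6: W@(3,4) -> caps B=0 W=0
Move 7: B@(0,1) -> caps B=0 W=0
Move 8: W@(0,2) -> caps B=0 W=0
Move 9: B@(4,2) -> caps B=0 W=0
Move 10: W@(2,0) -> caps B=0 W=0
Move 11: B@(1,4) -> caps B=0 W=0
Move 12: W@(1,1) -> caps B=0 W=1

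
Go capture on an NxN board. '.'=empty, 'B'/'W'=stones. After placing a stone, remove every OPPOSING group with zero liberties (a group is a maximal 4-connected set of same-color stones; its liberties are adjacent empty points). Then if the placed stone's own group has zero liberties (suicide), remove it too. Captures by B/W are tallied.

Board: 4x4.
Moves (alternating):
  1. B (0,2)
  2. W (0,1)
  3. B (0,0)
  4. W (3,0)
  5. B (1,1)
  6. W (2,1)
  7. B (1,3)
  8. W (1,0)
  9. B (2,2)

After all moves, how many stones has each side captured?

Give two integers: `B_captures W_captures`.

Move 1: B@(0,2) -> caps B=0 W=0
Move 2: W@(0,1) -> caps B=0 W=0
Move 3: B@(0,0) -> caps B=0 W=0
Move 4: W@(3,0) -> caps B=0 W=0
Move 5: B@(1,1) -> caps B=1 W=0
Move 6: W@(2,1) -> caps B=1 W=0
Move 7: B@(1,3) -> caps B=1 W=0
Move 8: W@(1,0) -> caps B=1 W=0
Move 9: B@(2,2) -> caps B=1 W=0

Answer: 1 0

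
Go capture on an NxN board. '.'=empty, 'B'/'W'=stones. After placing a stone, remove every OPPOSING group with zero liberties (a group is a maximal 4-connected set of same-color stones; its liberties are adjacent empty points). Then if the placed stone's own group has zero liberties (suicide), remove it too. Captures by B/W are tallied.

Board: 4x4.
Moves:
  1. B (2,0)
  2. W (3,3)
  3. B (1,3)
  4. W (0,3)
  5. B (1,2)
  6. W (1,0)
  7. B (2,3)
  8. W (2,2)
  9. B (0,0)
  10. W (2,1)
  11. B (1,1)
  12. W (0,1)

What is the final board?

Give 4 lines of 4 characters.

Move 1: B@(2,0) -> caps B=0 W=0
Move 2: W@(3,3) -> caps B=0 W=0
Move 3: B@(1,3) -> caps B=0 W=0
Move 4: W@(0,3) -> caps B=0 W=0
Move 5: B@(1,2) -> caps B=0 W=0
Move 6: W@(1,0) -> caps B=0 W=0
Move 7: B@(2,3) -> caps B=0 W=0
Move 8: W@(2,2) -> caps B=0 W=0
Move 9: B@(0,0) -> caps B=0 W=0
Move 10: W@(2,1) -> caps B=0 W=0
Move 11: B@(1,1) -> caps B=1 W=0
Move 12: W@(0,1) -> caps B=1 W=0

Answer: BW.W
.BBB
BWWB
...W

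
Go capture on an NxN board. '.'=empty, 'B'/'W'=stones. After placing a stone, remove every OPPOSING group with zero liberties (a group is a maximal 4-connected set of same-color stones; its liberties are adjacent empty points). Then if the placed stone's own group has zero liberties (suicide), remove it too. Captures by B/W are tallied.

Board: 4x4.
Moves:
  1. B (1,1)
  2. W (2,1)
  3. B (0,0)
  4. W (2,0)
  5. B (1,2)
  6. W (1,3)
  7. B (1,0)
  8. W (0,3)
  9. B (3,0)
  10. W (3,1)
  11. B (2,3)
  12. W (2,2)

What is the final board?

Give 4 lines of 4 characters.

Answer: B..W
BBBW
WWWB
.W..

Derivation:
Move 1: B@(1,1) -> caps B=0 W=0
Move 2: W@(2,1) -> caps B=0 W=0
Move 3: B@(0,0) -> caps B=0 W=0
Move 4: W@(2,0) -> caps B=0 W=0
Move 5: B@(1,2) -> caps B=0 W=0
Move 6: W@(1,3) -> caps B=0 W=0
Move 7: B@(1,0) -> caps B=0 W=0
Move 8: W@(0,3) -> caps B=0 W=0
Move 9: B@(3,0) -> caps B=0 W=0
Move 10: W@(3,1) -> caps B=0 W=1
Move 11: B@(2,3) -> caps B=0 W=1
Move 12: W@(2,2) -> caps B=0 W=1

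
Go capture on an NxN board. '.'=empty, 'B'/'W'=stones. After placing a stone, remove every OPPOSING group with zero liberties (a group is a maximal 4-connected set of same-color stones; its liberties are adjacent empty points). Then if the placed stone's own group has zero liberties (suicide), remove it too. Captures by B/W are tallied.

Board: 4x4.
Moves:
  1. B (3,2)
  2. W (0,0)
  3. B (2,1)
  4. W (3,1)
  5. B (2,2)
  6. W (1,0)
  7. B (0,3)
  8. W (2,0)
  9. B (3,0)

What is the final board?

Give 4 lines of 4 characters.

Answer: W..B
W...
WBB.
B.B.

Derivation:
Move 1: B@(3,2) -> caps B=0 W=0
Move 2: W@(0,0) -> caps B=0 W=0
Move 3: B@(2,1) -> caps B=0 W=0
Move 4: W@(3,1) -> caps B=0 W=0
Move 5: B@(2,2) -> caps B=0 W=0
Move 6: W@(1,0) -> caps B=0 W=0
Move 7: B@(0,3) -> caps B=0 W=0
Move 8: W@(2,0) -> caps B=0 W=0
Move 9: B@(3,0) -> caps B=1 W=0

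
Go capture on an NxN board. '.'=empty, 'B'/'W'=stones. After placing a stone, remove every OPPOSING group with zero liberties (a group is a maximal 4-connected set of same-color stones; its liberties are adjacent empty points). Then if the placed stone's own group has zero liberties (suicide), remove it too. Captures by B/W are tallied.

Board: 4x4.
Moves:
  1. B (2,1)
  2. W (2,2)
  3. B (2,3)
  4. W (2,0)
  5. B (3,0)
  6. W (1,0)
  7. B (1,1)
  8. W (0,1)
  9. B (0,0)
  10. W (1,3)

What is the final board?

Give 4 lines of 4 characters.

Move 1: B@(2,1) -> caps B=0 W=0
Move 2: W@(2,2) -> caps B=0 W=0
Move 3: B@(2,3) -> caps B=0 W=0
Move 4: W@(2,0) -> caps B=0 W=0
Move 5: B@(3,0) -> caps B=0 W=0
Move 6: W@(1,0) -> caps B=0 W=0
Move 7: B@(1,1) -> caps B=0 W=0
Move 8: W@(0,1) -> caps B=0 W=0
Move 9: B@(0,0) -> caps B=2 W=0
Move 10: W@(1,3) -> caps B=2 W=0

Answer: BW..
.B.W
.BWB
B...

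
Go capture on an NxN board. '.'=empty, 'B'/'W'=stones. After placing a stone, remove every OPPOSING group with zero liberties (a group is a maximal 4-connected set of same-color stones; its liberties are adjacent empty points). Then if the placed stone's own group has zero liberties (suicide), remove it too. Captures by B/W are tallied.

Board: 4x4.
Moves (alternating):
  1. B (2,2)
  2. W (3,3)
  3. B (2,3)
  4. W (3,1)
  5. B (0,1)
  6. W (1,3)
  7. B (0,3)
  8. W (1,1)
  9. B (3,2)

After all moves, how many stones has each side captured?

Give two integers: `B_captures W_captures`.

Answer: 1 0

Derivation:
Move 1: B@(2,2) -> caps B=0 W=0
Move 2: W@(3,3) -> caps B=0 W=0
Move 3: B@(2,3) -> caps B=0 W=0
Move 4: W@(3,1) -> caps B=0 W=0
Move 5: B@(0,1) -> caps B=0 W=0
Move 6: W@(1,3) -> caps B=0 W=0
Move 7: B@(0,3) -> caps B=0 W=0
Move 8: W@(1,1) -> caps B=0 W=0
Move 9: B@(3,2) -> caps B=1 W=0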